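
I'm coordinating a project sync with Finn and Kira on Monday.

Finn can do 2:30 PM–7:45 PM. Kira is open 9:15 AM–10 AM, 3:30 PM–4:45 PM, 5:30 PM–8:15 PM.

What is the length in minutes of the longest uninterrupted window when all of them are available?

Finn ∩ Kira: 15:30-16:45, 17:30-19:45.
Those are the intersection windows.
The longest is 17:30-19:45 at 135 minutes.

135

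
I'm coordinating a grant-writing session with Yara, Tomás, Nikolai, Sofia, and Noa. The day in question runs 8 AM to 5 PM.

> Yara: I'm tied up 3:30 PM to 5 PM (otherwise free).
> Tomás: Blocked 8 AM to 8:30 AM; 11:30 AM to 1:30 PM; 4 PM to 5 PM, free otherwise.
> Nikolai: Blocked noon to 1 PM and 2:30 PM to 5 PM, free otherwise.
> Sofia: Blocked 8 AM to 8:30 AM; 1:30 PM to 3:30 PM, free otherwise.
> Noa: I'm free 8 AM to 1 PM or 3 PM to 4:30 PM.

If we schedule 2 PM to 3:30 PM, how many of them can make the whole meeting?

Yara free: 08:00-15:30 (invert busy blocks within the working day).
Tomás free: 08:30-11:30, 13:30-16:00 (invert busy blocks within the working day).
Nikolai free: 08:00-12:00, 13:00-14:30 (invert busy blocks within the working day).
Sofia free: 08:30-13:30, 15:30-17:00 (invert busy blocks within the working day).
Noa free: 08:00-13:00, 15:00-16:30.
Yara and Tomás can make the full 14:00-15:30 slot — that's 2.

2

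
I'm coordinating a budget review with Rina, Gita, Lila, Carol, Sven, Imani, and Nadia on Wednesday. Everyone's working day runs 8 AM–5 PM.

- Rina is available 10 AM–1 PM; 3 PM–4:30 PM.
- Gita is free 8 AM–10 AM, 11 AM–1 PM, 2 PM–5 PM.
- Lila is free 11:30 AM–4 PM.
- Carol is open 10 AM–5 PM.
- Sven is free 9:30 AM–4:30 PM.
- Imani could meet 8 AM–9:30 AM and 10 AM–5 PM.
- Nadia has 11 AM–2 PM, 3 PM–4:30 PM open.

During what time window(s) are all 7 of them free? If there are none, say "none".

Rina ∩ Gita: 11:00-13:00, 15:00-16:30.
Rina ∩ Gita ∩ Lila: 11:30-13:00, 15:00-16:00.
Rina ∩ Gita ∩ Lila ∩ Carol: 11:30-13:00, 15:00-16:00.
Rina ∩ Gita ∩ Lila ∩ Carol ∩ Sven: 11:30-13:00, 15:00-16:00.
Rina ∩ Gita ∩ Lila ∩ Carol ∩ Sven ∩ Imani: 11:30-13:00, 15:00-16:00.
Rina ∩ Gita ∩ Lila ∩ Carol ∩ Sven ∩ Imani ∩ Nadia: 11:30-13:00, 15:00-16:00.
Those are the intersection windows.

11:30-13:00, 15:00-16:00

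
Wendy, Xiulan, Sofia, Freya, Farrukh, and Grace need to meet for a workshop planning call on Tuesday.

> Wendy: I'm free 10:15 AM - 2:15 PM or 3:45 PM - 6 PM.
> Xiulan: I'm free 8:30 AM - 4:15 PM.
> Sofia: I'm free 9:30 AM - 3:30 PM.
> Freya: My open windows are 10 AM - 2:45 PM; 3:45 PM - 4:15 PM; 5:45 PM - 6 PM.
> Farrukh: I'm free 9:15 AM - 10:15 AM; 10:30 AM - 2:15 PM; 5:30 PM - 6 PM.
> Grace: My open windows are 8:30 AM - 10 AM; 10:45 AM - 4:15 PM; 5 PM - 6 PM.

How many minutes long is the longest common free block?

Wendy ∩ Xiulan: 10:15-14:15, 15:45-16:15.
Wendy ∩ Xiulan ∩ Sofia: 10:15-14:15.
Wendy ∩ Xiulan ∩ Sofia ∩ Freya: 10:15-14:15.
Wendy ∩ Xiulan ∩ Sofia ∩ Freya ∩ Farrukh: 10:30-14:15.
Wendy ∩ Xiulan ∩ Sofia ∩ Freya ∩ Farrukh ∩ Grace: 10:45-14:15.
So the common availability across everyone is 10:45-14:15.
The longest is 10:45-14:15 at 210 minutes.

210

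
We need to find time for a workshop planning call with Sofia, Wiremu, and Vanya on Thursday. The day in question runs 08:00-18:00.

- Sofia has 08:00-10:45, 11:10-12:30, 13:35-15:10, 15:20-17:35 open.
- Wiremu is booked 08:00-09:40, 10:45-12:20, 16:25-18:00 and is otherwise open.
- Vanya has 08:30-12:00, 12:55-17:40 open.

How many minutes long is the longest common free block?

Sofia free: 08:00-10:45, 11:10-12:30, 13:35-15:10, 15:20-17:35.
Wiremu free: 09:40-10:45, 12:20-16:25 (invert busy blocks within the working day).
Vanya free: 08:30-12:00, 12:55-17:40.
Sofia ∩ Wiremu: 09:40-10:45, 12:20-12:30, 13:35-15:10, 15:20-16:25.
Sofia ∩ Wiremu ∩ Vanya: 09:40-10:45, 13:35-15:10, 15:20-16:25.
Those are the intersection windows.
The longest is 13:35-15:10 at 95 minutes.

95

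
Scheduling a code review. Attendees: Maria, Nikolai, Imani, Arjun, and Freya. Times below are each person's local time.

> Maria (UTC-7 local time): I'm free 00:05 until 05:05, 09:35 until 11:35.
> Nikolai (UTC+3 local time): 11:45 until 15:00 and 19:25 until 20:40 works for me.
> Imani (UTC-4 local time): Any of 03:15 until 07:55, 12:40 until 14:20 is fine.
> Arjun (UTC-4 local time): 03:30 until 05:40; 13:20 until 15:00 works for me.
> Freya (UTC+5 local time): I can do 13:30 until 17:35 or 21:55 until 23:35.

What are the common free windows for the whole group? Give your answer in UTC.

Maria in UTC: 07:05-12:05, 16:35-18:35 (add 7h to convert from UTC-7).
Nikolai in UTC: 08:45-12:00, 16:25-17:40 (subtract 3h to convert from UTC+3).
Imani in UTC: 07:15-11:55, 16:40-18:20 (add 4h to convert from UTC-4).
Arjun in UTC: 07:30-09:40, 17:20-19:00 (add 4h to convert from UTC-4).
Freya in UTC: 08:30-12:35, 16:55-18:35 (subtract 5h to convert from UTC+5).
Maria ∩ Nikolai: 08:45-12:00, 16:35-17:40.
Maria ∩ Nikolai ∩ Imani: 08:45-11:55, 16:40-17:40.
Maria ∩ Nikolai ∩ Imani ∩ Arjun: 08:45-09:40, 17:20-17:40.
Maria ∩ Nikolai ∩ Imani ∩ Arjun ∩ Freya: 08:45-09:40, 17:20-17:40.

08:45-09:40, 17:20-17:40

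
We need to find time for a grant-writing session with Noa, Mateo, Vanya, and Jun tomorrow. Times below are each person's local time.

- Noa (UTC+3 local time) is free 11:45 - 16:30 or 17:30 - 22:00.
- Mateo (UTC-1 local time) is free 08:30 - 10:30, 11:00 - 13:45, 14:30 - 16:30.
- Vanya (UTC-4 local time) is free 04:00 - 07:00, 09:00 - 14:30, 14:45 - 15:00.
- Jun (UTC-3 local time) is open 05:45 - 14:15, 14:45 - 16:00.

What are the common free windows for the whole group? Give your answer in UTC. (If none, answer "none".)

Noa in UTC: 08:45-13:30, 14:30-19:00 (subtract 3h to convert from UTC+3).
Mateo in UTC: 09:30-11:30, 12:00-14:45, 15:30-17:30 (add 1h to convert from UTC-1).
Vanya in UTC: 08:00-11:00, 13:00-18:30, 18:45-19:00 (add 4h to convert from UTC-4).
Jun in UTC: 08:45-17:15, 17:45-19:00 (add 3h to convert from UTC-3).
Noa ∩ Mateo: 09:30-11:30, 12:00-13:30, 14:30-14:45, 15:30-17:30.
Noa ∩ Mateo ∩ Vanya: 09:30-11:00, 13:00-13:30, 14:30-14:45, 15:30-17:30.
Noa ∩ Mateo ∩ Vanya ∩ Jun: 09:30-11:00, 13:00-13:30, 14:30-14:45, 15:30-17:15.

09:30-11:00, 13:00-13:30, 14:30-14:45, 15:30-17:15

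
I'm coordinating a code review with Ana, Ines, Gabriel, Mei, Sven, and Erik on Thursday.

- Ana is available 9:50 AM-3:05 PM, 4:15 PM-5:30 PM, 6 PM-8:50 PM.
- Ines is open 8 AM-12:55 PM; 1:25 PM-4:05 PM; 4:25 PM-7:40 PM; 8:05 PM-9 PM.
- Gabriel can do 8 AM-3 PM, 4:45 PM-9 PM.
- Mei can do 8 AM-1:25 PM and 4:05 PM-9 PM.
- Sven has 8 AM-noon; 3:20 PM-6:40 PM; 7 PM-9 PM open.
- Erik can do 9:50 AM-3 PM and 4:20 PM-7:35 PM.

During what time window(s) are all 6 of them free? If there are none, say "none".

09:50-12:00, 16:45-17:30, 18:00-18:40, 19:00-19:35

Ana ∩ Ines: 09:50-12:55, 13:25-15:05, 16:25-17:30, 18:00-19:40, 20:05-20:50.
Ana ∩ Ines ∩ Gabriel: 09:50-12:55, 13:25-15:00, 16:45-17:30, 18:00-19:40, 20:05-20:50.
Ana ∩ Ines ∩ Gabriel ∩ Mei: 09:50-12:55, 16:45-17:30, 18:00-19:40, 20:05-20:50.
Ana ∩ Ines ∩ Gabriel ∩ Mei ∩ Sven: 09:50-12:00, 16:45-17:30, 18:00-18:40, 19:00-19:40, 20:05-20:50.
Ana ∩ Ines ∩ Gabriel ∩ Mei ∩ Sven ∩ Erik: 09:50-12:00, 16:45-17:30, 18:00-18:40, 19:00-19:35.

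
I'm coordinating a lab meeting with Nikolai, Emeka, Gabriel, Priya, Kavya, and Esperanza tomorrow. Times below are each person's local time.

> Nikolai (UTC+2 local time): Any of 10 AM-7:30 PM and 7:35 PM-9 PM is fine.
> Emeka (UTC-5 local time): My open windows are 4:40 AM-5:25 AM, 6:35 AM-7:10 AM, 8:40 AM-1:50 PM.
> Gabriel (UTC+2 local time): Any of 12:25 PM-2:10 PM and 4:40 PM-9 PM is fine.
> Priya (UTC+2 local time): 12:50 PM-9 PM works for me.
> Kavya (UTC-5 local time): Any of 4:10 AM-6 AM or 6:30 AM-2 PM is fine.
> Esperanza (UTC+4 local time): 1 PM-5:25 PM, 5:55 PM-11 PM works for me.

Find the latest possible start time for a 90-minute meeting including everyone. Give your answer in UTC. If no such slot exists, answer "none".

16:00

Nikolai in UTC: 08:00-17:30, 17:35-19:00 (subtract 2h to convert from UTC+2).
Emeka in UTC: 09:40-10:25, 11:35-12:10, 13:40-18:50 (add 5h to convert from UTC-5).
Gabriel in UTC: 10:25-12:10, 14:40-19:00 (subtract 2h to convert from UTC+2).
Priya in UTC: 10:50-19:00 (subtract 2h to convert from UTC+2).
Kavya in UTC: 09:10-11:00, 11:30-19:00 (add 5h to convert from UTC-5).
Esperanza in UTC: 09:00-13:25, 13:55-19:00 (subtract 4h to convert from UTC+4).
Nikolai ∩ Emeka: 09:40-10:25, 11:35-12:10, 13:40-17:30, 17:35-18:50.
Nikolai ∩ Emeka ∩ Gabriel: 11:35-12:10, 14:40-17:30, 17:35-18:50.
Nikolai ∩ Emeka ∩ Gabriel ∩ Priya: 11:35-12:10, 14:40-17:30, 17:35-18:50.
Nikolai ∩ Emeka ∩ Gabriel ∩ Priya ∩ Kavya: 11:35-12:10, 14:40-17:30, 17:35-18:50.
Nikolai ∩ Emeka ∩ Gabriel ∩ Priya ∩ Kavya ∩ Esperanza: 11:35-12:10, 14:40-17:30, 17:35-18:50.
Those are the intersection windows.
The last common window of at least 90 minutes is 14:40-17:30; a 90-minute meeting can start as late as 16:00 and still end by 17:30.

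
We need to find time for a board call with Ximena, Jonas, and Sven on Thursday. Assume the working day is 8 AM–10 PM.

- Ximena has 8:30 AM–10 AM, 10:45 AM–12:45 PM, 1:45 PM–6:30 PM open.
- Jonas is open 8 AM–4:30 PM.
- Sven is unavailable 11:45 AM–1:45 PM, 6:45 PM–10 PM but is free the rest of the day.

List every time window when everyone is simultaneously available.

Ximena free: 08:30-10:00, 10:45-12:45, 13:45-18:30.
Jonas free: 08:00-16:30.
Sven free: 08:00-11:45, 13:45-18:45 (invert busy blocks within the working day).
Ximena ∩ Jonas: 08:30-10:00, 10:45-12:45, 13:45-16:30.
Ximena ∩ Jonas ∩ Sven: 08:30-10:00, 10:45-11:45, 13:45-16:30.
Those are the intersection windows.

08:30-10:00, 10:45-11:45, 13:45-16:30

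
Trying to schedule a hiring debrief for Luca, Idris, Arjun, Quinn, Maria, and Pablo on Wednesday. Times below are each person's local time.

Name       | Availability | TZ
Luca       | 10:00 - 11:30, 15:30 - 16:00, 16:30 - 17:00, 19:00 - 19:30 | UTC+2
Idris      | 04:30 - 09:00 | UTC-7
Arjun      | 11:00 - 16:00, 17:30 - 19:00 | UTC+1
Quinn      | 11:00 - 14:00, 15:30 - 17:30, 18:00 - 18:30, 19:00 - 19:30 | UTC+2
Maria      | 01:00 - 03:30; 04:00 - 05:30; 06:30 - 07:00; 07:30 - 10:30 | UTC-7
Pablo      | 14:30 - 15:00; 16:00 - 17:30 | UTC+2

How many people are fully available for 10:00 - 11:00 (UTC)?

2

Luca in UTC: 08:00-09:30, 13:30-14:00, 14:30-15:00, 17:00-17:30 (subtract 2h to convert from UTC+2).
Idris in UTC: 11:30-16:00 (add 7h to convert from UTC-7).
Arjun in UTC: 10:00-15:00, 16:30-18:00 (subtract 1h to convert from UTC+1).
Quinn in UTC: 09:00-12:00, 13:30-15:30, 16:00-16:30, 17:00-17:30 (subtract 2h to convert from UTC+2).
Maria in UTC: 08:00-10:30, 11:00-12:30, 13:30-14:00, 14:30-17:30 (add 7h to convert from UTC-7).
Pablo in UTC: 12:30-13:00, 14:00-15:30 (subtract 2h to convert from UTC+2).
Arjun and Quinn can make the full 10:00-11:00 slot — that's 2.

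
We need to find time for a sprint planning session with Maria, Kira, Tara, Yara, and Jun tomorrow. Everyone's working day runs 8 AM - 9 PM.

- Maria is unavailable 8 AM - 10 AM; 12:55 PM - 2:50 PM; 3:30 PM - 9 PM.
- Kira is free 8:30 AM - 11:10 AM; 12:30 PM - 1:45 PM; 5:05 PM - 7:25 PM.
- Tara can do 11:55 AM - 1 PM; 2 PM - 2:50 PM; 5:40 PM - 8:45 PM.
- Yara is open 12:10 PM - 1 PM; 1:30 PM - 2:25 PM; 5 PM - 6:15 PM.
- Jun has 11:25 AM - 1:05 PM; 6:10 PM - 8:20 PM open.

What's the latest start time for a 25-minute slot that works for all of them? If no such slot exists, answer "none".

Maria free: 10:00-12:55, 14:50-15:30 (invert busy blocks within the working day).
Kira free: 08:30-11:10, 12:30-13:45, 17:05-19:25.
Tara free: 11:55-13:00, 14:00-14:50, 17:40-20:45.
Yara free: 12:10-13:00, 13:30-14:25, 17:00-18:15.
Jun free: 11:25-13:05, 18:10-20:20.
Maria ∩ Kira: 10:00-11:10, 12:30-12:55.
Maria ∩ Kira ∩ Tara: 12:30-12:55.
Maria ∩ Kira ∩ Tara ∩ Yara: 12:30-12:55.
Maria ∩ Kira ∩ Tara ∩ Yara ∩ Jun: 12:30-12:55.
So the common availability across everyone is 12:30-12:55.
The last common window of at least 25 minutes is 12:30-12:55; a 25-minute meeting can start as late as 12:30 and still end by 12:55.

12:30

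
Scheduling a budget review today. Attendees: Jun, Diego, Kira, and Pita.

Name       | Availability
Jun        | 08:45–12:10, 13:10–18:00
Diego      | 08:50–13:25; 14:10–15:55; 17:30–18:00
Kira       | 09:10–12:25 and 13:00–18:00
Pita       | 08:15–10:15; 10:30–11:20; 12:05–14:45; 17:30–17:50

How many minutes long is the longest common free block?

Jun ∩ Diego: 08:50-12:10, 13:10-13:25, 14:10-15:55, 17:30-18:00.
Jun ∩ Diego ∩ Kira: 09:10-12:10, 13:10-13:25, 14:10-15:55, 17:30-18:00.
Jun ∩ Diego ∩ Kira ∩ Pita: 09:10-10:15, 10:30-11:20, 12:05-12:10, 13:10-13:25, 14:10-14:45, 17:30-17:50.
The longest is 09:10-10:15 at 65 minutes.

65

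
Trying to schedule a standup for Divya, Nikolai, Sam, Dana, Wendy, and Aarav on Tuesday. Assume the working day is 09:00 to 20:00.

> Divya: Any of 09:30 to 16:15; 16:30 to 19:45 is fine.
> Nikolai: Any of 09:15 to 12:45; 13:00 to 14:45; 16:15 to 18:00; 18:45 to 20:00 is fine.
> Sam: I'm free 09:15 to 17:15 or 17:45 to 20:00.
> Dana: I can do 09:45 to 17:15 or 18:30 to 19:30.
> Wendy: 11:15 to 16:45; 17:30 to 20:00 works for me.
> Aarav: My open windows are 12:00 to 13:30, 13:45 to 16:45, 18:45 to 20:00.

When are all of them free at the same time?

12:00-12:45, 13:00-13:30, 13:45-14:45, 16:30-16:45, 18:45-19:30

Divya ∩ Nikolai: 09:30-12:45, 13:00-14:45, 16:30-18:00, 18:45-19:45.
Divya ∩ Nikolai ∩ Sam: 09:30-12:45, 13:00-14:45, 16:30-17:15, 17:45-18:00, 18:45-19:45.
Divya ∩ Nikolai ∩ Sam ∩ Dana: 09:45-12:45, 13:00-14:45, 16:30-17:15, 18:45-19:30.
Divya ∩ Nikolai ∩ Sam ∩ Dana ∩ Wendy: 11:15-12:45, 13:00-14:45, 16:30-16:45, 18:45-19:30.
Divya ∩ Nikolai ∩ Sam ∩ Dana ∩ Wendy ∩ Aarav: 12:00-12:45, 13:00-13:30, 13:45-14:45, 16:30-16:45, 18:45-19:30.
Those are the intersection windows.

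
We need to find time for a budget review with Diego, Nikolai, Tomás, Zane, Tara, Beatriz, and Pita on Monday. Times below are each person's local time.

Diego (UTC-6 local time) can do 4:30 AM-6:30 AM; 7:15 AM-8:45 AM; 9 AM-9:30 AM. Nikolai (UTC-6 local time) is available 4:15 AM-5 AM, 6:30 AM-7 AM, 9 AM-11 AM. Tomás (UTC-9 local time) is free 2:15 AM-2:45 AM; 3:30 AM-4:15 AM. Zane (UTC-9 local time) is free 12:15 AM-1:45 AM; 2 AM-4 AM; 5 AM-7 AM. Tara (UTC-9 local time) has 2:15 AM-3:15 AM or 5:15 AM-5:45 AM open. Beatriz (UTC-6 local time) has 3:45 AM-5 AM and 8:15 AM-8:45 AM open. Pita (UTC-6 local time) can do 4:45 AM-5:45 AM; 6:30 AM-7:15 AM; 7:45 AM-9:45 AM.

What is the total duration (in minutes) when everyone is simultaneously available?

Diego in UTC: 10:30-12:30, 13:15-14:45, 15:00-15:30 (add 6h to convert from UTC-6).
Nikolai in UTC: 10:15-11:00, 12:30-13:00, 15:00-17:00 (add 6h to convert from UTC-6).
Tomás in UTC: 11:15-11:45, 12:30-13:15 (add 9h to convert from UTC-9).
Zane in UTC: 09:15-10:45, 11:00-13:00, 14:00-16:00 (add 9h to convert from UTC-9).
Tara in UTC: 11:15-12:15, 14:15-14:45 (add 9h to convert from UTC-9).
Beatriz in UTC: 09:45-11:00, 14:15-14:45 (add 6h to convert from UTC-6).
Pita in UTC: 10:45-11:45, 12:30-13:15, 13:45-15:45 (add 6h to convert from UTC-6).
Diego ∩ Nikolai: 10:30-11:00, 15:00-15:30.
Diego ∩ Nikolai ∩ Tomás: ∅.
Diego ∩ Nikolai ∩ Tomás ∩ Zane: ∅.
Diego ∩ Nikolai ∩ Tomás ∩ Zane ∩ Tara: ∅.
Diego ∩ Nikolai ∩ Tomás ∩ Zane ∩ Tara ∩ Beatriz: ∅.
Diego ∩ Nikolai ∩ Tomás ∩ Zane ∩ Tara ∩ Beatriz ∩ Pita: ∅.
There is no time when everyone is free.
There is no common window, so the total is 0 minutes.

0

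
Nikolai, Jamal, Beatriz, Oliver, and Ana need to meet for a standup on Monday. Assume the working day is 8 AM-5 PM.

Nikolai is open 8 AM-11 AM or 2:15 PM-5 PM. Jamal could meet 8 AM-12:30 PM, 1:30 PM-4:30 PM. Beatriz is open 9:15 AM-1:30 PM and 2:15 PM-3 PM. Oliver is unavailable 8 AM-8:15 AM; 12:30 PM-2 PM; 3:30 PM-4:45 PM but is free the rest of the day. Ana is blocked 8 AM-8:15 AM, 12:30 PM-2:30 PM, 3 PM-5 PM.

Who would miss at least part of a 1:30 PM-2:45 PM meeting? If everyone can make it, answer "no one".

Ana, Beatriz, Nikolai, Oliver

Nikolai free: 08:00-11:00, 14:15-17:00.
Jamal free: 08:00-12:30, 13:30-16:30.
Beatriz free: 09:15-13:30, 14:15-15:00.
Oliver free: 08:15-12:30, 14:00-15:30, 16:45-17:00 (invert busy blocks within the working day).
Ana free: 08:15-12:30, 14:30-15:00 (invert busy blocks within the working day).
Nikolai: not fully free for 13:30-14:45. Jamal: free for 13:30-14:45. Beatriz: not fully free for 13:30-14:45. Oliver: not fully free for 13:30-14:45. Ana: not fully free for 13:30-14:45.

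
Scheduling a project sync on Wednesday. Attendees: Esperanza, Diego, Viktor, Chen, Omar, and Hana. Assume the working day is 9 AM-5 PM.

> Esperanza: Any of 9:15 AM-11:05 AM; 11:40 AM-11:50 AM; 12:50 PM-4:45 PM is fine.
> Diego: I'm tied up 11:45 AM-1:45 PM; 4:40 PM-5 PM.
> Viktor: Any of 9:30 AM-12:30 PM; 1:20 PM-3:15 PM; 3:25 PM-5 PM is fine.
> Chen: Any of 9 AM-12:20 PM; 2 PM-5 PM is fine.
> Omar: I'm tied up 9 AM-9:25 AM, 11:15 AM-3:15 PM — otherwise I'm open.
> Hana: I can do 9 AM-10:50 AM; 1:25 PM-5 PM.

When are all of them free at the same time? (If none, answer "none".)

09:30-10:50, 15:25-16:40

Esperanza free: 09:15-11:05, 11:40-11:50, 12:50-16:45.
Diego free: 09:00-11:45, 13:45-16:40 (invert busy blocks within the working day).
Viktor free: 09:30-12:30, 13:20-15:15, 15:25-17:00.
Chen free: 09:00-12:20, 14:00-17:00.
Omar free: 09:25-11:15, 15:15-17:00 (invert busy blocks within the working day).
Hana free: 09:00-10:50, 13:25-17:00.
Esperanza ∩ Diego: 09:15-11:05, 11:40-11:45, 13:45-16:40.
Esperanza ∩ Diego ∩ Viktor: 09:30-11:05, 11:40-11:45, 13:45-15:15, 15:25-16:40.
Esperanza ∩ Diego ∩ Viktor ∩ Chen: 09:30-11:05, 11:40-11:45, 14:00-15:15, 15:25-16:40.
Esperanza ∩ Diego ∩ Viktor ∩ Chen ∩ Omar: 09:30-11:05, 15:25-16:40.
Esperanza ∩ Diego ∩ Viktor ∩ Chen ∩ Omar ∩ Hana: 09:30-10:50, 15:25-16:40.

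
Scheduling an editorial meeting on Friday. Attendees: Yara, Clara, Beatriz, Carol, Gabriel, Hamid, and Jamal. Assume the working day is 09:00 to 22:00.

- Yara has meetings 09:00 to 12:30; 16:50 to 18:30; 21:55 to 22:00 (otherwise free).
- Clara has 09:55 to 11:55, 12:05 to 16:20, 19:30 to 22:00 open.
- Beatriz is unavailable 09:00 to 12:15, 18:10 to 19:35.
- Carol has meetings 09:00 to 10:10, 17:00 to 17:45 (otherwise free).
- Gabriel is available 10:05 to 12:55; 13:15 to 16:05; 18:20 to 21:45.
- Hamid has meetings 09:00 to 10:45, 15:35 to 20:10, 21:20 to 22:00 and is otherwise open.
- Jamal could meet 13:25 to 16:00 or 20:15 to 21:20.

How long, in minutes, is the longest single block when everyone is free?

130

Yara free: 12:30-16:50, 18:30-21:55 (invert busy blocks within the working day).
Clara free: 09:55-11:55, 12:05-16:20, 19:30-22:00.
Beatriz free: 12:15-18:10, 19:35-22:00 (invert busy blocks within the working day).
Carol free: 10:10-17:00, 17:45-22:00 (invert busy blocks within the working day).
Gabriel free: 10:05-12:55, 13:15-16:05, 18:20-21:45.
Hamid free: 10:45-15:35, 20:10-21:20 (invert busy blocks within the working day).
Jamal free: 13:25-16:00, 20:15-21:20.
Yara ∩ Clara: 12:30-16:20, 19:30-21:55.
Yara ∩ Clara ∩ Beatriz: 12:30-16:20, 19:35-21:55.
Yara ∩ Clara ∩ Beatriz ∩ Carol: 12:30-16:20, 19:35-21:55.
Yara ∩ Clara ∩ Beatriz ∩ Carol ∩ Gabriel: 12:30-12:55, 13:15-16:05, 19:35-21:45.
Yara ∩ Clara ∩ Beatriz ∩ Carol ∩ Gabriel ∩ Hamid: 12:30-12:55, 13:15-15:35, 20:10-21:20.
Yara ∩ Clara ∩ Beatriz ∩ Carol ∩ Gabriel ∩ Hamid ∩ Jamal: 13:25-15:35, 20:15-21:20.
The longest is 13:25-15:35 at 130 minutes.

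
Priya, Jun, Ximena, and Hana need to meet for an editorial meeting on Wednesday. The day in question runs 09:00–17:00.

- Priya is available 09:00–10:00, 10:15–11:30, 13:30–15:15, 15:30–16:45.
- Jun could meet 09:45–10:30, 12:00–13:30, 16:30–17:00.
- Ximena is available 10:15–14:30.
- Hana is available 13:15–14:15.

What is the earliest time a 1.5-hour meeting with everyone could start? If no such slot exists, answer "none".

none

Priya ∩ Jun: 09:45-10:00, 10:15-10:30, 16:30-16:45.
Priya ∩ Jun ∩ Ximena: 10:15-10:30.
Priya ∩ Jun ∩ Ximena ∩ Hana: ∅.
There is no time when everyone is free.
No common window is at least 90 minutes long.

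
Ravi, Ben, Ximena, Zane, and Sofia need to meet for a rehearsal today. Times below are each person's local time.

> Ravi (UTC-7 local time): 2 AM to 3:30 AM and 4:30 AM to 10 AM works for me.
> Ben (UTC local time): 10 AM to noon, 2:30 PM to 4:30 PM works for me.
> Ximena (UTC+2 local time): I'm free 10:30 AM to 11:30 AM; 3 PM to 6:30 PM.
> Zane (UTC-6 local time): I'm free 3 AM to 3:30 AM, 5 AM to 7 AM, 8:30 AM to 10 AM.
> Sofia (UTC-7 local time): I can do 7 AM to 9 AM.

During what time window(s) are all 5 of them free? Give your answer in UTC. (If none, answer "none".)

Ravi in UTC: 09:00-10:30, 11:30-17:00 (add 7h to convert from UTC-7).
Ben in UTC: 10:00-12:00, 14:30-16:30.
Ximena in UTC: 08:30-09:30, 13:00-16:30 (subtract 2h to convert from UTC+2).
Zane in UTC: 09:00-09:30, 11:00-13:00, 14:30-16:00 (add 6h to convert from UTC-6).
Sofia in UTC: 14:00-16:00 (add 7h to convert from UTC-7).
Ravi ∩ Ben: 10:00-10:30, 11:30-12:00, 14:30-16:30.
Ravi ∩ Ben ∩ Ximena: 14:30-16:30.
Ravi ∩ Ben ∩ Ximena ∩ Zane: 14:30-16:00.
Ravi ∩ Ben ∩ Ximena ∩ Zane ∩ Sofia: 14:30-16:00.
Those are the intersection windows.

14:30-16:00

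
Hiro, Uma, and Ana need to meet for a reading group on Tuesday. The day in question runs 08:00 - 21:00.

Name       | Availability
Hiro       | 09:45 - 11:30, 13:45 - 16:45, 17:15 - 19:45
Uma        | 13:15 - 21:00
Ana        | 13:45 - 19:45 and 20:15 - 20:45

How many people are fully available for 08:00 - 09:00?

nobody can make the full 08:00-09:00 slot — that's 0.

0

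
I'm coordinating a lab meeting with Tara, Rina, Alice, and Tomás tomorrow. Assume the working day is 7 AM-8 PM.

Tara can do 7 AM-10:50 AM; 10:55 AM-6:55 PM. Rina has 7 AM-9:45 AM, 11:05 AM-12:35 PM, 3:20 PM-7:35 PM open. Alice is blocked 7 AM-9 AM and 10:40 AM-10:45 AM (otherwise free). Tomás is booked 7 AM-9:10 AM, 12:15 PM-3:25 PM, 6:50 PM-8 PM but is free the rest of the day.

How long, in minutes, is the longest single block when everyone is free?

205

Tara free: 07:00-10:50, 10:55-18:55.
Rina free: 07:00-09:45, 11:05-12:35, 15:20-19:35.
Alice free: 09:00-10:40, 10:45-20:00 (invert busy blocks within the working day).
Tomás free: 09:10-12:15, 15:25-18:50 (invert busy blocks within the working day).
Tara ∩ Rina: 07:00-09:45, 11:05-12:35, 15:20-18:55.
Tara ∩ Rina ∩ Alice: 09:00-09:45, 11:05-12:35, 15:20-18:55.
Tara ∩ Rina ∩ Alice ∩ Tomás: 09:10-09:45, 11:05-12:15, 15:25-18:50.
Those are the intersection windows.
The longest is 15:25-18:50 at 205 minutes.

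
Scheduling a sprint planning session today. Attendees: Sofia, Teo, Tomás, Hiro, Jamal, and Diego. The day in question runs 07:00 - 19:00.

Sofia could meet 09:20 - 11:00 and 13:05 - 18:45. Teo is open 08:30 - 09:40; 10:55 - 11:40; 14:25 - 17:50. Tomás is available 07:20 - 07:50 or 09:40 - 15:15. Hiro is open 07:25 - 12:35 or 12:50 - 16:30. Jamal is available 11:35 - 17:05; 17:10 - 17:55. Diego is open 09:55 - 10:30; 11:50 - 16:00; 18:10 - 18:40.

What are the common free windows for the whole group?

Sofia ∩ Teo: 09:20-09:40, 10:55-11:00, 14:25-17:50.
Sofia ∩ Teo ∩ Tomás: 10:55-11:00, 14:25-15:15.
Sofia ∩ Teo ∩ Tomás ∩ Hiro: 10:55-11:00, 14:25-15:15.
Sofia ∩ Teo ∩ Tomás ∩ Hiro ∩ Jamal: 14:25-15:15.
Sofia ∩ Teo ∩ Tomás ∩ Hiro ∩ Jamal ∩ Diego: 14:25-15:15.
So the common availability across everyone is 14:25-15:15.

14:25-15:15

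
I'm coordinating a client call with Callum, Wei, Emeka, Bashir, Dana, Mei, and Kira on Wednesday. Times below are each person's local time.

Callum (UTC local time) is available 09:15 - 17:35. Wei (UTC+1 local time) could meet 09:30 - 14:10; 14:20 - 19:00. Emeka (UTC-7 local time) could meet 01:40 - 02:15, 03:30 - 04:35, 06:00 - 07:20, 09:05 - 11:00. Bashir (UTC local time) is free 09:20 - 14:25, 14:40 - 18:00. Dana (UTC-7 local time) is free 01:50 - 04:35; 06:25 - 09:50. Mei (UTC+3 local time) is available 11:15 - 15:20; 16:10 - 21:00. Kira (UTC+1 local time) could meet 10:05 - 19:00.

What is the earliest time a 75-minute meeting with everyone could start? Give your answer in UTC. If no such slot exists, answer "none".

Callum in UTC: 09:15-17:35.
Wei in UTC: 08:30-13:10, 13:20-18:00 (subtract 1h to convert from UTC+1).
Emeka in UTC: 08:40-09:15, 10:30-11:35, 13:00-14:20, 16:05-18:00 (add 7h to convert from UTC-7).
Bashir in UTC: 09:20-14:25, 14:40-18:00.
Dana in UTC: 08:50-11:35, 13:25-16:50 (add 7h to convert from UTC-7).
Mei in UTC: 08:15-12:20, 13:10-18:00 (subtract 3h to convert from UTC+3).
Kira in UTC: 09:05-18:00 (subtract 1h to convert from UTC+1).
Callum ∩ Wei: 09:15-13:10, 13:20-17:35.
Callum ∩ Wei ∩ Emeka: 10:30-11:35, 13:00-13:10, 13:20-14:20, 16:05-17:35.
Callum ∩ Wei ∩ Emeka ∩ Bashir: 10:30-11:35, 13:00-13:10, 13:20-14:20, 16:05-17:35.
Callum ∩ Wei ∩ Emeka ∩ Bashir ∩ Dana: 10:30-11:35, 13:25-14:20, 16:05-16:50.
Callum ∩ Wei ∩ Emeka ∩ Bashir ∩ Dana ∩ Mei: 10:30-11:35, 13:25-14:20, 16:05-16:50.
Callum ∩ Wei ∩ Emeka ∩ Bashir ∩ Dana ∩ Mei ∩ Kira: 10:30-11:35, 13:25-14:20, 16:05-16:50.
No common window is at least 75 minutes long.

none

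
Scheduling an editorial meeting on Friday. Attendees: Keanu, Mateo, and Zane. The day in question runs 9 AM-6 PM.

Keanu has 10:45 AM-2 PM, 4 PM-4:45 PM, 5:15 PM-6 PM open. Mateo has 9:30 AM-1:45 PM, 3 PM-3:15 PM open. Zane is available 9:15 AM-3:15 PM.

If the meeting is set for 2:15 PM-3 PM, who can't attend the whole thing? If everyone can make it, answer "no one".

Keanu: not fully free for 14:15-15:00. Mateo: not fully free for 14:15-15:00. Zane: free for 14:15-15:00.

Keanu, Mateo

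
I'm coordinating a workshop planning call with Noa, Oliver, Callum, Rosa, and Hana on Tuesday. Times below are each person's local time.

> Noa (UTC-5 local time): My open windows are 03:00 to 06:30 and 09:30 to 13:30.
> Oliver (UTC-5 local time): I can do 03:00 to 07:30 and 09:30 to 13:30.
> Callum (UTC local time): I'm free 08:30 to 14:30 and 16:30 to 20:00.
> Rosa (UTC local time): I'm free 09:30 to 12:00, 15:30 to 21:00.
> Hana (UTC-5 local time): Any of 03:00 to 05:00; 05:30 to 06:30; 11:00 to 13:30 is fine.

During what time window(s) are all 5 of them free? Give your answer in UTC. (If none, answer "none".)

09:30-10:00, 10:30-11:30, 16:30-18:30

Noa in UTC: 08:00-11:30, 14:30-18:30 (add 5h to convert from UTC-5).
Oliver in UTC: 08:00-12:30, 14:30-18:30 (add 5h to convert from UTC-5).
Callum in UTC: 08:30-14:30, 16:30-20:00.
Rosa in UTC: 09:30-12:00, 15:30-21:00.
Hana in UTC: 08:00-10:00, 10:30-11:30, 16:00-18:30 (add 5h to convert from UTC-5).
Noa ∩ Oliver: 08:00-11:30, 14:30-18:30.
Noa ∩ Oliver ∩ Callum: 08:30-11:30, 16:30-18:30.
Noa ∩ Oliver ∩ Callum ∩ Rosa: 09:30-11:30, 16:30-18:30.
Noa ∩ Oliver ∩ Callum ∩ Rosa ∩ Hana: 09:30-10:00, 10:30-11:30, 16:30-18:30.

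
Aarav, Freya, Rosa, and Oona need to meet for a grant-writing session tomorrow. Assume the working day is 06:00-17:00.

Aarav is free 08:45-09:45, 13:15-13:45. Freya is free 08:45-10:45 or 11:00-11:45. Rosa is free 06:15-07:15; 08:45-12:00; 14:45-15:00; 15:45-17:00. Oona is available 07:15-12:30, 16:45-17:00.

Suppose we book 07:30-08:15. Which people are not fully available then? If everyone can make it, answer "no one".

Aarav, Freya, Rosa

Aarav: not fully free for 07:30-08:15. Freya: not fully free for 07:30-08:15. Rosa: not fully free for 07:30-08:15. Oona: free for 07:30-08:15.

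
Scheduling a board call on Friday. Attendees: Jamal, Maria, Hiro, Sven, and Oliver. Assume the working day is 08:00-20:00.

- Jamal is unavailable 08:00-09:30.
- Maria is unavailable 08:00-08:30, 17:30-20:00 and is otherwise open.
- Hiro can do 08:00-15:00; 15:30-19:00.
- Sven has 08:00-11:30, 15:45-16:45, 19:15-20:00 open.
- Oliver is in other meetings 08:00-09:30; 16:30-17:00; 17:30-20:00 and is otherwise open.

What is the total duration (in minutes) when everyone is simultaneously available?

165

Jamal free: 09:30-20:00 (invert busy blocks within the working day).
Maria free: 08:30-17:30 (invert busy blocks within the working day).
Hiro free: 08:00-15:00, 15:30-19:00.
Sven free: 08:00-11:30, 15:45-16:45, 19:15-20:00.
Oliver free: 09:30-16:30, 17:00-17:30 (invert busy blocks within the working day).
Jamal ∩ Maria: 09:30-17:30.
Jamal ∩ Maria ∩ Hiro: 09:30-15:00, 15:30-17:30.
Jamal ∩ Maria ∩ Hiro ∩ Sven: 09:30-11:30, 15:45-16:45.
Jamal ∩ Maria ∩ Hiro ∩ Sven ∩ Oliver: 09:30-11:30, 15:45-16:30.
Those are the intersection windows.
Summing the common windows: 120 + 45 = 165 minutes.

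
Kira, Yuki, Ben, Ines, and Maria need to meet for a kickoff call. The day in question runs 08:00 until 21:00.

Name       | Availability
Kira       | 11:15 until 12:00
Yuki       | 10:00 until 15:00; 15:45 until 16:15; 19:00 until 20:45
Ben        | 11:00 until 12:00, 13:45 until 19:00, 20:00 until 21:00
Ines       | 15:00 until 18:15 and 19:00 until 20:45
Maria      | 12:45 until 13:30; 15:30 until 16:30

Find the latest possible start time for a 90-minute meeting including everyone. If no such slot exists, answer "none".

Kira ∩ Yuki: 11:15-12:00.
Kira ∩ Yuki ∩ Ben: 11:15-12:00.
Kira ∩ Yuki ∩ Ben ∩ Ines: ∅.
Kira ∩ Yuki ∩ Ben ∩ Ines ∩ Maria: ∅.
There is no time when everyone is free.
No common window is at least 90 minutes long.

none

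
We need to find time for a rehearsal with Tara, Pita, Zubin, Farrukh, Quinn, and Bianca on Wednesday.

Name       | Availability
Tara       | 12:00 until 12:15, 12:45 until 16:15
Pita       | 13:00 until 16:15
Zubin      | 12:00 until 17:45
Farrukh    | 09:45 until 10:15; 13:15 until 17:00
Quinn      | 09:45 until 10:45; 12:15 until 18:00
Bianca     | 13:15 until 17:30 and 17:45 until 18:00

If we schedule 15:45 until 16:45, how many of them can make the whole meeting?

Zubin, Farrukh, Quinn, and Bianca can make the full 15:45-16:45 slot — that's 4.

4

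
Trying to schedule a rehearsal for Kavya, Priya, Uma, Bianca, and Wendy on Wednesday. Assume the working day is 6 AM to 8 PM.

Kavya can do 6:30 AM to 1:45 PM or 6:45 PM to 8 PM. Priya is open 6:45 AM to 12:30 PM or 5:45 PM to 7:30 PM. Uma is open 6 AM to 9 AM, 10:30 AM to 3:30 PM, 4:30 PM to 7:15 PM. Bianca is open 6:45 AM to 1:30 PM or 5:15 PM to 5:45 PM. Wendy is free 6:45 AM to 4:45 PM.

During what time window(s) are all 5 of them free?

Kavya ∩ Priya: 06:45-12:30, 18:45-19:30.
Kavya ∩ Priya ∩ Uma: 06:45-09:00, 10:30-12:30, 18:45-19:15.
Kavya ∩ Priya ∩ Uma ∩ Bianca: 06:45-09:00, 10:30-12:30.
Kavya ∩ Priya ∩ Uma ∩ Bianca ∩ Wendy: 06:45-09:00, 10:30-12:30.
Those are the intersection windows.

06:45-09:00, 10:30-12:30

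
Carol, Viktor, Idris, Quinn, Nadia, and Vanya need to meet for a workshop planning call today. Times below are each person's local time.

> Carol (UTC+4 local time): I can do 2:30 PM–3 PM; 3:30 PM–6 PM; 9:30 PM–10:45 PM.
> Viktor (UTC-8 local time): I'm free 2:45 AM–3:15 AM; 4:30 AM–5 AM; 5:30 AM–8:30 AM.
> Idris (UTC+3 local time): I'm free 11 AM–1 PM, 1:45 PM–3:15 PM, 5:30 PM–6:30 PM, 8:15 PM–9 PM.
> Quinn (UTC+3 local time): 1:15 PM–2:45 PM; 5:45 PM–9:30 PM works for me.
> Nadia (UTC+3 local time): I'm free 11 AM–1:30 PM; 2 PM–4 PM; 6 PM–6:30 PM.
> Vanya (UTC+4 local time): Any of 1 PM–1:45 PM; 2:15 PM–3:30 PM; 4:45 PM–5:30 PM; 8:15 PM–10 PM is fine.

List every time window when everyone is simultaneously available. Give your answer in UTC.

Carol in UTC: 10:30-11:00, 11:30-14:00, 17:30-18:45 (subtract 4h to convert from UTC+4).
Viktor in UTC: 10:45-11:15, 12:30-13:00, 13:30-16:30 (add 8h to convert from UTC-8).
Idris in UTC: 08:00-10:00, 10:45-12:15, 14:30-15:30, 17:15-18:00 (subtract 3h to convert from UTC+3).
Quinn in UTC: 10:15-11:45, 14:45-18:30 (subtract 3h to convert from UTC+3).
Nadia in UTC: 08:00-10:30, 11:00-13:00, 15:00-15:30 (subtract 3h to convert from UTC+3).
Vanya in UTC: 09:00-09:45, 10:15-11:30, 12:45-13:30, 16:15-18:00 (subtract 4h to convert from UTC+4).
Carol ∩ Viktor: 10:45-11:00, 12:30-13:00, 13:30-14:00.
Carol ∩ Viktor ∩ Idris: 10:45-11:00.
Carol ∩ Viktor ∩ Idris ∩ Quinn: 10:45-11:00.
Carol ∩ Viktor ∩ Idris ∩ Quinn ∩ Nadia: ∅.
Carol ∩ Viktor ∩ Idris ∩ Quinn ∩ Nadia ∩ Vanya: ∅.
There is no time when everyone is free.

none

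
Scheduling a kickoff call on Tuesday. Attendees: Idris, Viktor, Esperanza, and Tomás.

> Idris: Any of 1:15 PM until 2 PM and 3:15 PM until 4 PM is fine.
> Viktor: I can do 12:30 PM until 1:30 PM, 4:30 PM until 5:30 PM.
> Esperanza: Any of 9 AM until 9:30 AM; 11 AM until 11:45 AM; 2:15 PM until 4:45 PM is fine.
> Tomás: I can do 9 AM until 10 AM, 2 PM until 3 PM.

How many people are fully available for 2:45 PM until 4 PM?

1

Esperanza can make the full 14:45-16:00 slot — that's 1.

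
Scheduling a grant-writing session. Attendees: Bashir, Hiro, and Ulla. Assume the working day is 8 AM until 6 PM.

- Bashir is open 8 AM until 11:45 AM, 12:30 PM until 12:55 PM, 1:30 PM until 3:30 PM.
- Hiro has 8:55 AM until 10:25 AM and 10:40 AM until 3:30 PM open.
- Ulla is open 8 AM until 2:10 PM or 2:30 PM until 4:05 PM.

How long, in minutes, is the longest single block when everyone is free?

Bashir ∩ Hiro: 08:55-10:25, 10:40-11:45, 12:30-12:55, 13:30-15:30.
Bashir ∩ Hiro ∩ Ulla: 08:55-10:25, 10:40-11:45, 12:30-12:55, 13:30-14:10, 14:30-15:30.
The longest is 08:55-10:25 at 90 minutes.

90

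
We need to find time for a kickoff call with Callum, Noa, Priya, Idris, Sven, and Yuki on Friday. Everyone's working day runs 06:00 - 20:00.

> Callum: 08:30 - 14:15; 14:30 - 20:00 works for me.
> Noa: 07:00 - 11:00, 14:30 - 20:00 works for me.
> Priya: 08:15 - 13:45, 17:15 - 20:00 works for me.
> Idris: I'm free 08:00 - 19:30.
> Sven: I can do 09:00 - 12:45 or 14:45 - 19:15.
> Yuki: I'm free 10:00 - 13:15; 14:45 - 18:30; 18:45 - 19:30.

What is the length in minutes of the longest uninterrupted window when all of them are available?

75

Callum ∩ Noa: 08:30-11:00, 14:30-20:00.
Callum ∩ Noa ∩ Priya: 08:30-11:00, 17:15-20:00.
Callum ∩ Noa ∩ Priya ∩ Idris: 08:30-11:00, 17:15-19:30.
Callum ∩ Noa ∩ Priya ∩ Idris ∩ Sven: 09:00-11:00, 17:15-19:15.
Callum ∩ Noa ∩ Priya ∩ Idris ∩ Sven ∩ Yuki: 10:00-11:00, 17:15-18:30, 18:45-19:15.
The longest is 17:15-18:30 at 75 minutes.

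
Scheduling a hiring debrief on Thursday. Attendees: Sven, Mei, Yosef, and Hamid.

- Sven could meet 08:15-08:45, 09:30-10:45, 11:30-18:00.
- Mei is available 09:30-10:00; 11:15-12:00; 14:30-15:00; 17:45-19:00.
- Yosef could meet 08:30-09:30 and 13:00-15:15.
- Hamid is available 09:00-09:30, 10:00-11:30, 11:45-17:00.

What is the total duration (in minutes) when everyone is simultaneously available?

Sven ∩ Mei: 09:30-10:00, 11:30-12:00, 14:30-15:00, 17:45-18:00.
Sven ∩ Mei ∩ Yosef: 14:30-15:00.
Sven ∩ Mei ∩ Yosef ∩ Hamid: 14:30-15:00.
That's a single block of 30 minutes.

30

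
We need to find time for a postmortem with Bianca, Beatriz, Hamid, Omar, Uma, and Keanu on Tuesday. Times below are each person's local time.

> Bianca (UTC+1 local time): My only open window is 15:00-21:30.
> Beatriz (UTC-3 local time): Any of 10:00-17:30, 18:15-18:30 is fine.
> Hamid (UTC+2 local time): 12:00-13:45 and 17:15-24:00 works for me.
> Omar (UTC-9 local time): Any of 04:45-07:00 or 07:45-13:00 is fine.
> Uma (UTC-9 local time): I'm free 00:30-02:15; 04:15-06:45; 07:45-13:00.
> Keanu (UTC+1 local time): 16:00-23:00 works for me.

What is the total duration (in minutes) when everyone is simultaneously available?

255

Bianca in UTC: 14:00-20:30 (subtract 1h to convert from UTC+1).
Beatriz in UTC: 13:00-20:30, 21:15-21:30 (add 3h to convert from UTC-3).
Hamid in UTC: 10:00-11:45, 15:15-22:00 (subtract 2h to convert from UTC+2).
Omar in UTC: 13:45-16:00, 16:45-22:00 (add 9h to convert from UTC-9).
Uma in UTC: 09:30-11:15, 13:15-15:45, 16:45-22:00 (add 9h to convert from UTC-9).
Keanu in UTC: 15:00-22:00 (subtract 1h to convert from UTC+1).
Bianca ∩ Beatriz: 14:00-20:30.
Bianca ∩ Beatriz ∩ Hamid: 15:15-20:30.
Bianca ∩ Beatriz ∩ Hamid ∩ Omar: 15:15-16:00, 16:45-20:30.
Bianca ∩ Beatriz ∩ Hamid ∩ Omar ∩ Uma: 15:15-15:45, 16:45-20:30.
Bianca ∩ Beatriz ∩ Hamid ∩ Omar ∩ Uma ∩ Keanu: 15:15-15:45, 16:45-20:30.
Summing the common windows: 30 + 225 = 255 minutes.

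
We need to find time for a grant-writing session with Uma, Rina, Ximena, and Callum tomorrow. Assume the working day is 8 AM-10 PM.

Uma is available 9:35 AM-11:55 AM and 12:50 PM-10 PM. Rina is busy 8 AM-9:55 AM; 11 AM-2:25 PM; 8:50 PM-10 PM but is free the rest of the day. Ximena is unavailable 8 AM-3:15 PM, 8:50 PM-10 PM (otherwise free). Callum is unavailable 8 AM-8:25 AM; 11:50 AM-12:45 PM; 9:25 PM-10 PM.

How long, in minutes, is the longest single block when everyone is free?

335

Uma free: 09:35-11:55, 12:50-22:00.
Rina free: 09:55-11:00, 14:25-20:50 (invert busy blocks within the working day).
Ximena free: 15:15-20:50 (invert busy blocks within the working day).
Callum free: 08:25-11:50, 12:45-21:25 (invert busy blocks within the working day).
Uma ∩ Rina: 09:55-11:00, 14:25-20:50.
Uma ∩ Rina ∩ Ximena: 15:15-20:50.
Uma ∩ Rina ∩ Ximena ∩ Callum: 15:15-20:50.
Those are the intersection windows.
The longest is 15:15-20:50 at 335 minutes.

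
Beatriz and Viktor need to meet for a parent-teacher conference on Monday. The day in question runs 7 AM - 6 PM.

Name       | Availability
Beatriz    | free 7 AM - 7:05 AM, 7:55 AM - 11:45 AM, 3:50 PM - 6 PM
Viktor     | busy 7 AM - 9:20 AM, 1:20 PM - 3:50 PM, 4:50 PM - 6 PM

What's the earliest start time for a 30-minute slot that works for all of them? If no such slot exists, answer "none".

09:20

Beatriz free: 07:00-07:05, 07:55-11:45, 15:50-18:00.
Viktor free: 09:20-13:20, 15:50-16:50 (invert busy blocks within the working day).
Beatriz ∩ Viktor: 09:20-11:45, 15:50-16:50.
Those are the intersection windows.
The first common window of at least 30 minutes is 09:20-11:45, so the earliest start is 09:20.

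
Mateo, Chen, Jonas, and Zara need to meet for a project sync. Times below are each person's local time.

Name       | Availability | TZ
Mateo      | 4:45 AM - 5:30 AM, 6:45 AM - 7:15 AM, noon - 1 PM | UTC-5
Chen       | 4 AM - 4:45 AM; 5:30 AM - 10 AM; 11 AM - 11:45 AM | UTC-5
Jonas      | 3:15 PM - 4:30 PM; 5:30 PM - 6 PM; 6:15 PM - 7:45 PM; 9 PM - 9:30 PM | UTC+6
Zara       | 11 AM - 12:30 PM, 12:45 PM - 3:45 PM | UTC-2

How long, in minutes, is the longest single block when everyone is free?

Mateo in UTC: 09:45-10:30, 11:45-12:15, 17:00-18:00 (add 5h to convert from UTC-5).
Chen in UTC: 09:00-09:45, 10:30-15:00, 16:00-16:45 (add 5h to convert from UTC-5).
Jonas in UTC: 09:15-10:30, 11:30-12:00, 12:15-13:45, 15:00-15:30 (subtract 6h to convert from UTC+6).
Zara in UTC: 13:00-14:30, 14:45-17:45 (add 2h to convert from UTC-2).
Mateo ∩ Chen: 11:45-12:15.
Mateo ∩ Chen ∩ Jonas: 11:45-12:00.
Mateo ∩ Chen ∩ Jonas ∩ Zara: ∅.
There is no time when everyone is free.
No common window exists, so the longest block is 0 minutes.

0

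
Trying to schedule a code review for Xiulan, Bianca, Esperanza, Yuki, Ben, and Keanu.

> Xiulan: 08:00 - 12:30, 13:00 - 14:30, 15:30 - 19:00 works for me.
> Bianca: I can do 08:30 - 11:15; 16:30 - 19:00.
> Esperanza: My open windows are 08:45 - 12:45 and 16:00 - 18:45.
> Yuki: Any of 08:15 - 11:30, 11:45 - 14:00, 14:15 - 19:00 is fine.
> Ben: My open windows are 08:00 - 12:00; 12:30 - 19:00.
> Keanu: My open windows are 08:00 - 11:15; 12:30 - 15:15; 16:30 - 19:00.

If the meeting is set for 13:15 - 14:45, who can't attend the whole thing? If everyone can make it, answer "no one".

Bianca, Esperanza, Xiulan, Yuki

Xiulan: not fully free for 13:15-14:45. Bianca: not fully free for 13:15-14:45. Esperanza: not fully free for 13:15-14:45. Yuki: not fully free for 13:15-14:45. Ben: free for 13:15-14:45. Keanu: free for 13:15-14:45.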